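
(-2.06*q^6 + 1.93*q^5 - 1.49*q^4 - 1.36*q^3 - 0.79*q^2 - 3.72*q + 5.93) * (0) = 0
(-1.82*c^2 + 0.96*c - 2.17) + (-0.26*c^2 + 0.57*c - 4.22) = -2.08*c^2 + 1.53*c - 6.39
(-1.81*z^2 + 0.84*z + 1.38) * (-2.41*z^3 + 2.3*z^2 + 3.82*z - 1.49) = 4.3621*z^5 - 6.1874*z^4 - 8.308*z^3 + 9.0797*z^2 + 4.02*z - 2.0562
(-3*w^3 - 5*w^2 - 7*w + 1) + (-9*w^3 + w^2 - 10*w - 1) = -12*w^3 - 4*w^2 - 17*w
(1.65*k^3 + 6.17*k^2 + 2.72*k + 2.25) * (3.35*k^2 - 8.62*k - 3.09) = 5.5275*k^5 + 6.4465*k^4 - 49.1719*k^3 - 34.9742*k^2 - 27.7998*k - 6.9525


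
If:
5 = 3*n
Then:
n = 5/3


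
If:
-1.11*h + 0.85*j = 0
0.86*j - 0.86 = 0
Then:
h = 0.77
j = 1.00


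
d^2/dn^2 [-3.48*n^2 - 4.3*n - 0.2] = -6.96000000000000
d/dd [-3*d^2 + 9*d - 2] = 9 - 6*d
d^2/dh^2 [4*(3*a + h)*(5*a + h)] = 8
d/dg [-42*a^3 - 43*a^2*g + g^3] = -43*a^2 + 3*g^2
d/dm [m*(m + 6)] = 2*m + 6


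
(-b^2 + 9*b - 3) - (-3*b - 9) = -b^2 + 12*b + 6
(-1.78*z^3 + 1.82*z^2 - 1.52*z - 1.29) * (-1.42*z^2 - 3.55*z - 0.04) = 2.5276*z^5 + 3.7346*z^4 - 4.2314*z^3 + 7.155*z^2 + 4.6403*z + 0.0516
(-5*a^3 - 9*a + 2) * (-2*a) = 10*a^4 + 18*a^2 - 4*a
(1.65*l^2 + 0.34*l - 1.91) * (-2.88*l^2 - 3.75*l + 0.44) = -4.752*l^4 - 7.1667*l^3 + 4.9518*l^2 + 7.3121*l - 0.8404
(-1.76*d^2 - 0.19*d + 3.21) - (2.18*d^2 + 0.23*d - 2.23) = -3.94*d^2 - 0.42*d + 5.44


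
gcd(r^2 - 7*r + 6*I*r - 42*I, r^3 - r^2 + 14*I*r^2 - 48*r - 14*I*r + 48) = r + 6*I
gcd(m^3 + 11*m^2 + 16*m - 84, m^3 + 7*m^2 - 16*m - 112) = m + 7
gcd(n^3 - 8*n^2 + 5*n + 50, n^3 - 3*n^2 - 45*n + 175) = n^2 - 10*n + 25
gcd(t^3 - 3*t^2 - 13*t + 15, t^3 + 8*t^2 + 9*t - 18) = t^2 + 2*t - 3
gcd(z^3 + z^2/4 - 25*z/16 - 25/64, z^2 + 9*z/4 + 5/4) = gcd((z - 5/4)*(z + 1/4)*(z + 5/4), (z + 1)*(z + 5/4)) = z + 5/4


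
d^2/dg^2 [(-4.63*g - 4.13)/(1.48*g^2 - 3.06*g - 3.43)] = ((2.96*g - 3.06)*(4.63*g + 4.13)*(5.92*g - 6.12) + (41.1144*g - 16.1108)*(-1.48*g^2 + 3.06*g + 3.43))/(-1.48*g^2 + 3.06*g + 3.43)^3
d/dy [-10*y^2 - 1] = -20*y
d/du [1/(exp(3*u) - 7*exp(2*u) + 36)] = (14 - 3*exp(u))*exp(2*u)/(exp(3*u) - 7*exp(2*u) + 36)^2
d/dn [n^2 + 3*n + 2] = 2*n + 3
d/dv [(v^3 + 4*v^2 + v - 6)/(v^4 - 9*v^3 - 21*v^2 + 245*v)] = (-v^5 - 15*v^4 - 93*v^3 - 119*v^2 + 6*v - 210)/(v^2*(v^5 - 11*v^4 - 38*v^3 + 602*v^2 + 245*v - 8575))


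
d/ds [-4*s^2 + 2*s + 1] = 2 - 8*s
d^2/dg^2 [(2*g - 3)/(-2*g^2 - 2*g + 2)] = (-(2*g - 3)*(2*g + 1)^2 + (6*g - 1)*(g^2 + g - 1))/(g^2 + g - 1)^3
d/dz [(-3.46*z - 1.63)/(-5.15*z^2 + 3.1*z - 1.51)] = (-17.819*z^2 - 16.789*z + 10.2776)/(26.5225*z^4 - 31.93*z^3 + 25.163*z^2 - 9.362*z + 2.2801)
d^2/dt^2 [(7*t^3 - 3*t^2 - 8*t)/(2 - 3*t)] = 6*(-21*t^3 + 42*t^2 - 28*t + 20)/(27*t^3 - 54*t^2 + 36*t - 8)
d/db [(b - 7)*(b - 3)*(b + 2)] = 3*b^2 - 16*b + 1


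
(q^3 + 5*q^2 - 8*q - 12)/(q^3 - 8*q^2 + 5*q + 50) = (q^3 + 5*q^2 - 8*q - 12)/(q^3 - 8*q^2 + 5*q + 50)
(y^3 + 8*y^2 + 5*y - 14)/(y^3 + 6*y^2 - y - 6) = (y^2 + 9*y + 14)/(y^2 + 7*y + 6)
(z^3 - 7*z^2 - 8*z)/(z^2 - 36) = z*(z^2 - 7*z - 8)/(z^2 - 36)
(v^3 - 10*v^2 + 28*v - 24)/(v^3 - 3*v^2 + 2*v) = (v^2 - 8*v + 12)/(v*(v - 1))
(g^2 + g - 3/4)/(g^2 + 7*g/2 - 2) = (g + 3/2)/(g + 4)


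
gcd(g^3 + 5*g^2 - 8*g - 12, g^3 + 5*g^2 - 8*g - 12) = g^3 + 5*g^2 - 8*g - 12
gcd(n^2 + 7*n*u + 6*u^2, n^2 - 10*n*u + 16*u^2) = 1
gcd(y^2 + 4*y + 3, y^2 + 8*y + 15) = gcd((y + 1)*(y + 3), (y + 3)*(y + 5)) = y + 3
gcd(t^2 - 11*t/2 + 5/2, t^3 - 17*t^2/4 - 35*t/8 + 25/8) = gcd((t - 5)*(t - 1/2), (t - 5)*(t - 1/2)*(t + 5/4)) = t^2 - 11*t/2 + 5/2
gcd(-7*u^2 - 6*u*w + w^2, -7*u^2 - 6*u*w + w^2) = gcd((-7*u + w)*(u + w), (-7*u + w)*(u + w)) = 7*u^2 + 6*u*w - w^2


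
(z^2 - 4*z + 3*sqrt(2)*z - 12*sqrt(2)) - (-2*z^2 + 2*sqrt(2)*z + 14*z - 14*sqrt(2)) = 3*z^2 - 18*z + sqrt(2)*z + 2*sqrt(2)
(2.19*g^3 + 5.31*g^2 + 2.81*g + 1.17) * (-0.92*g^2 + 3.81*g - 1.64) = -2.0148*g^5 + 3.4587*g^4 + 14.0543*g^3 + 0.921300000000002*g^2 - 0.1507*g - 1.9188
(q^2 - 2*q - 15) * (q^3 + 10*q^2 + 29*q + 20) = q^5 + 8*q^4 - 6*q^3 - 188*q^2 - 475*q - 300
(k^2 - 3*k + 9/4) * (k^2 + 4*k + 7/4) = k^4 + k^3 - 8*k^2 + 15*k/4 + 63/16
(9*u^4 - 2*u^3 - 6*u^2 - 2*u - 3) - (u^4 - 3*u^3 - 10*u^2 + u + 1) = 8*u^4 + u^3 + 4*u^2 - 3*u - 4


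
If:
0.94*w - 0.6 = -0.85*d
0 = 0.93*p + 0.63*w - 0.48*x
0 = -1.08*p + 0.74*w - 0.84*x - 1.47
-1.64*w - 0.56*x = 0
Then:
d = 0.41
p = -0.58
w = 0.26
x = -0.77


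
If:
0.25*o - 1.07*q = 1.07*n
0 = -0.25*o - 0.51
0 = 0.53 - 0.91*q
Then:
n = -1.06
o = -2.04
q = 0.58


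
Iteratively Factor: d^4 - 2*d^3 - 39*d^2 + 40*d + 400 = (d + 4)*(d^3 - 6*d^2 - 15*d + 100) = (d - 5)*(d + 4)*(d^2 - d - 20) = (d - 5)^2*(d + 4)*(d + 4)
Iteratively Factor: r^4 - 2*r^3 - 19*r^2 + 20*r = (r - 5)*(r^3 + 3*r^2 - 4*r) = r*(r - 5)*(r^2 + 3*r - 4) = r*(r - 5)*(r - 1)*(r + 4)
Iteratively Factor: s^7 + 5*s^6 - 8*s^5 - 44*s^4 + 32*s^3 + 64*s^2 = (s + 4)*(s^6 + s^5 - 12*s^4 + 4*s^3 + 16*s^2) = s*(s + 4)*(s^5 + s^4 - 12*s^3 + 4*s^2 + 16*s) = s*(s + 1)*(s + 4)*(s^4 - 12*s^2 + 16*s) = s*(s - 2)*(s + 1)*(s + 4)*(s^3 + 2*s^2 - 8*s) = s*(s - 2)*(s + 1)*(s + 4)^2*(s^2 - 2*s) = s^2*(s - 2)*(s + 1)*(s + 4)^2*(s - 2)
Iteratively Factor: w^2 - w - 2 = (w + 1)*(w - 2)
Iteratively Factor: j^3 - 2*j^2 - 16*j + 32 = (j + 4)*(j^2 - 6*j + 8) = (j - 4)*(j + 4)*(j - 2)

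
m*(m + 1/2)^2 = m^3 + m^2 + m/4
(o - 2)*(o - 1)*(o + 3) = o^3 - 7*o + 6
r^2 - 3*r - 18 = (r - 6)*(r + 3)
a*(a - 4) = a^2 - 4*a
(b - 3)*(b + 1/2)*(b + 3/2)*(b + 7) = b^4 + 6*b^3 - 49*b^2/4 - 39*b - 63/4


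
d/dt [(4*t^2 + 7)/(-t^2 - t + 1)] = (-4*t^2 + 22*t + 7)/(t^4 + 2*t^3 - t^2 - 2*t + 1)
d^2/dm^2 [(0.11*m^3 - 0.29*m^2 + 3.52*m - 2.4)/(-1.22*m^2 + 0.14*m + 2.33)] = (4.44089209850063e-16*m^5 - 11.008956*m^3 + 26.163792*m^2 - 66.078306*m + 19.18377)/(1.815848*m^6 - 0.625128*m^5 - 10.33218*m^4 + 2.38504*m^3 + 19.73277*m^2 - 2.280138*m - 12.649337)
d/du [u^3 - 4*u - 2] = 3*u^2 - 4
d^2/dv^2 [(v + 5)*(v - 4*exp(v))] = -4*v*exp(v) - 28*exp(v) + 2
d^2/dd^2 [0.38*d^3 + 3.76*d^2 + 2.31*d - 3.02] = 2.28*d + 7.52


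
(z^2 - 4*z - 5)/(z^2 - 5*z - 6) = (z - 5)/(z - 6)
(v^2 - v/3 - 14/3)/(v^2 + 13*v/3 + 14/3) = (3*v - 7)/(3*v + 7)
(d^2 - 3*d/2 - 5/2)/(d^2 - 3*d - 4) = (d - 5/2)/(d - 4)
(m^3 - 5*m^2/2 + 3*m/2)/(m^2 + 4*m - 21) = m*(2*m^2 - 5*m + 3)/(2*(m^2 + 4*m - 21))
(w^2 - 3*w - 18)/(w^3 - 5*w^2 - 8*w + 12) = (w + 3)/(w^2 + w - 2)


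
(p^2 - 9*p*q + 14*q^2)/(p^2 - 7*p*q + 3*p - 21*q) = (p - 2*q)/(p + 3)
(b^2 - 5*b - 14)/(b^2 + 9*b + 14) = (b - 7)/(b + 7)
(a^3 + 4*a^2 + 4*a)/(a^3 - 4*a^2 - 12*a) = (a + 2)/(a - 6)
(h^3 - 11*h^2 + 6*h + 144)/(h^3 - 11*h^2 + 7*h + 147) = (h^2 - 14*h + 48)/(h^2 - 14*h + 49)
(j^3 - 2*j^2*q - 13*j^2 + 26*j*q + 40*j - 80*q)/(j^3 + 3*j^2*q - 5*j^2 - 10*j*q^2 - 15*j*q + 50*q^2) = (j - 8)/(j + 5*q)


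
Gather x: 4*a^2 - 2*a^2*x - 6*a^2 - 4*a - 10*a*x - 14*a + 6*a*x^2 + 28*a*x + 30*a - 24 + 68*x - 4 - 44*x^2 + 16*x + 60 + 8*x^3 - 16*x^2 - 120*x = -2*a^2 + 12*a + 8*x^3 + x^2*(6*a - 60) + x*(-2*a^2 + 18*a - 36) + 32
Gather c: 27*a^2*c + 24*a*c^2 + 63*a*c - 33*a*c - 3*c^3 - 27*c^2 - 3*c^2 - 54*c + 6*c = -3*c^3 + c^2*(24*a - 30) + c*(27*a^2 + 30*a - 48)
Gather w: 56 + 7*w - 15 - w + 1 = 6*w + 42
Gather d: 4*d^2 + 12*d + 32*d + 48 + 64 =4*d^2 + 44*d + 112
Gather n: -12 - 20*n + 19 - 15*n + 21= 28 - 35*n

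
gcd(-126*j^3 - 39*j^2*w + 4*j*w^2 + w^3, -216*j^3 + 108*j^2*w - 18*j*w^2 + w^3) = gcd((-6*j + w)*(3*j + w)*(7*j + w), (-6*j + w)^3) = -6*j + w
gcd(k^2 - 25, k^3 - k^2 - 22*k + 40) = k + 5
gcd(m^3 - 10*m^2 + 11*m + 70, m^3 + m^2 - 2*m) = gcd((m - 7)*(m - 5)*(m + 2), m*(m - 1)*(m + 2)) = m + 2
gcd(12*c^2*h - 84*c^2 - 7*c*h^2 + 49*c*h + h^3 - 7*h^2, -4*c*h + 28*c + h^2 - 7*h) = 4*c*h - 28*c - h^2 + 7*h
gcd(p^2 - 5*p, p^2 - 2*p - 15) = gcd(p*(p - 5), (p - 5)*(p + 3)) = p - 5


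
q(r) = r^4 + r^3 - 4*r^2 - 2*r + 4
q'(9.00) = 3085.00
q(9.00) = 6952.00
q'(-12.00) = -6386.00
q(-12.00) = 18460.00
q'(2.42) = 52.90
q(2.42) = 24.20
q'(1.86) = 19.24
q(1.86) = 4.85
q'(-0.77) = 4.11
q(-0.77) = 3.06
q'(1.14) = -1.30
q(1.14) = -0.31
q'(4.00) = 270.00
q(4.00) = 252.00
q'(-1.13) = 5.10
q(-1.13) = 1.34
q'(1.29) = 1.26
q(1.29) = -0.32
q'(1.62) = 9.92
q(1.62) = 1.40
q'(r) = 4*r^3 + 3*r^2 - 8*r - 2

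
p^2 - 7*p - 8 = (p - 8)*(p + 1)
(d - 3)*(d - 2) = d^2 - 5*d + 6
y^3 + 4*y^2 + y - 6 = (y - 1)*(y + 2)*(y + 3)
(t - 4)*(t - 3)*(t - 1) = t^3 - 8*t^2 + 19*t - 12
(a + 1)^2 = a^2 + 2*a + 1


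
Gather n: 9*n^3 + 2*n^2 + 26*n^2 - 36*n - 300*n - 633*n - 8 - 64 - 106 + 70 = 9*n^3 + 28*n^2 - 969*n - 108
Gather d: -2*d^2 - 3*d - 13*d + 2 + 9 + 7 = -2*d^2 - 16*d + 18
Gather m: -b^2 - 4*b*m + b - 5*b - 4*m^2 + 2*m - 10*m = -b^2 - 4*b - 4*m^2 + m*(-4*b - 8)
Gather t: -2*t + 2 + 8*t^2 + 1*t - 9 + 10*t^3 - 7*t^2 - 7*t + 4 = 10*t^3 + t^2 - 8*t - 3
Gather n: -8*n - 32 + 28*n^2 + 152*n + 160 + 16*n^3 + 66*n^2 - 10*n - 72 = 16*n^3 + 94*n^2 + 134*n + 56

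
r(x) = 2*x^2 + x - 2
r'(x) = 4*x + 1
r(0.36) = -1.38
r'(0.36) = 2.44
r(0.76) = -0.08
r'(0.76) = 4.04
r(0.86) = 0.34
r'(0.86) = 4.44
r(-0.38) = -2.09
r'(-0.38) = -0.52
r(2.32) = 11.08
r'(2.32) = 10.28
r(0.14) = -1.82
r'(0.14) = 1.56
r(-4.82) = 39.64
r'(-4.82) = -18.28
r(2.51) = 13.11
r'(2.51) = 11.04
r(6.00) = 76.00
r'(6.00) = 25.00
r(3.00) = 19.00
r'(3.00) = 13.00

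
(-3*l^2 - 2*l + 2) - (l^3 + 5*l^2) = -l^3 - 8*l^2 - 2*l + 2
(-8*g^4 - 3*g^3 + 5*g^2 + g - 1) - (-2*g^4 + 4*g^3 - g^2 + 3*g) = -6*g^4 - 7*g^3 + 6*g^2 - 2*g - 1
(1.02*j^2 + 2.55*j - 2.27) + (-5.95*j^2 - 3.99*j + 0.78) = -4.93*j^2 - 1.44*j - 1.49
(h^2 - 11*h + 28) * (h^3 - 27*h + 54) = h^5 - 11*h^4 + h^3 + 351*h^2 - 1350*h + 1512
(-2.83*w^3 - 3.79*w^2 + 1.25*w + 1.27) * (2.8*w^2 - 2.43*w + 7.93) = -7.924*w^5 - 3.7351*w^4 - 9.7322*w^3 - 29.5362*w^2 + 6.8264*w + 10.0711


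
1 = 1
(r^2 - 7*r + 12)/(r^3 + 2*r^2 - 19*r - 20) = (r - 3)/(r^2 + 6*r + 5)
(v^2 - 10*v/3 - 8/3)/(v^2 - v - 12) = (v + 2/3)/(v + 3)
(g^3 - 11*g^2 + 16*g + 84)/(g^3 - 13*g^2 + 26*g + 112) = (g - 6)/(g - 8)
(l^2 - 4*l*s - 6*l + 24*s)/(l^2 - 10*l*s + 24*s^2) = (6 - l)/(-l + 6*s)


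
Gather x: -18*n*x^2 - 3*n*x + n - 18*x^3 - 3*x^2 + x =n - 18*x^3 + x^2*(-18*n - 3) + x*(1 - 3*n)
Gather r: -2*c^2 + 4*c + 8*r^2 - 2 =-2*c^2 + 4*c + 8*r^2 - 2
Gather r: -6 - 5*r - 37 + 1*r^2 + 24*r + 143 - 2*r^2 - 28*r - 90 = -r^2 - 9*r + 10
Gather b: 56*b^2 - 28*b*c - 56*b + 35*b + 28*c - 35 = 56*b^2 + b*(-28*c - 21) + 28*c - 35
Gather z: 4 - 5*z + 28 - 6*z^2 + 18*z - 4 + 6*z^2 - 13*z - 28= 0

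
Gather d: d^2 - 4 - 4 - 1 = d^2 - 9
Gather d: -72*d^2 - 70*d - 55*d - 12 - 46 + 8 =-72*d^2 - 125*d - 50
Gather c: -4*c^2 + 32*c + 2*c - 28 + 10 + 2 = -4*c^2 + 34*c - 16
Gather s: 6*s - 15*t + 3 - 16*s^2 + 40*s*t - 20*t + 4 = -16*s^2 + s*(40*t + 6) - 35*t + 7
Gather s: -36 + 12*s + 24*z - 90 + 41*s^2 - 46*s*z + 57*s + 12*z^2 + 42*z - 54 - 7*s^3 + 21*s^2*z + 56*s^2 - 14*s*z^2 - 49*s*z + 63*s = -7*s^3 + s^2*(21*z + 97) + s*(-14*z^2 - 95*z + 132) + 12*z^2 + 66*z - 180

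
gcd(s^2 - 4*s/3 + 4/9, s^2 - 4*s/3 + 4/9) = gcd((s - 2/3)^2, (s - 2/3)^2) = s^2 - 4*s/3 + 4/9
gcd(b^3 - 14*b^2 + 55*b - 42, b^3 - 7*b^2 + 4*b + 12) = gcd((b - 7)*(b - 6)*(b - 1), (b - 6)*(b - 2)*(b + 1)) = b - 6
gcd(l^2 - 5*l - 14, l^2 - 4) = l + 2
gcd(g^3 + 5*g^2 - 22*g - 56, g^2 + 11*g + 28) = g + 7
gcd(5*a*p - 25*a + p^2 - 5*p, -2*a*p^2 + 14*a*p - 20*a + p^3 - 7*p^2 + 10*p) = p - 5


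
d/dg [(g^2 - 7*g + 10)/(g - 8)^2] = 9*(4 - g)/(g^3 - 24*g^2 + 192*g - 512)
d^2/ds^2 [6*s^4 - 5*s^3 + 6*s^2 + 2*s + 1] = 72*s^2 - 30*s + 12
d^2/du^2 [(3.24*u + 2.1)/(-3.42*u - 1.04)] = -26.076816/(3.42*u + 1.04)^3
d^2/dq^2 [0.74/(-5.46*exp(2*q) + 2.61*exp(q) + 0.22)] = (0.74*(10.92*exp(q) - 2.61)*(21.84*exp(q) - 5.22)*exp(q) + (16.1616*exp(q) - 1.9314)*(-5.46*exp(2*q) + 2.61*exp(q) + 0.22))*exp(q)/(-5.46*exp(2*q) + 2.61*exp(q) + 0.22)^3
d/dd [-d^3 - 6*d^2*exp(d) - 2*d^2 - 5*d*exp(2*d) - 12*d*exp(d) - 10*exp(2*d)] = -6*d^2*exp(d) - 3*d^2 - 10*d*exp(2*d) - 24*d*exp(d) - 4*d - 25*exp(2*d) - 12*exp(d)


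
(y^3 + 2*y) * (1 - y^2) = -y^5 - y^3 + 2*y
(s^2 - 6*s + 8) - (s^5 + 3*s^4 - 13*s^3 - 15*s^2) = -s^5 - 3*s^4 + 13*s^3 + 16*s^2 - 6*s + 8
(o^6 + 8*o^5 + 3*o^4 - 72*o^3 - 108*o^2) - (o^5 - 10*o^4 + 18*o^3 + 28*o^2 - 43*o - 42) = o^6 + 7*o^5 + 13*o^4 - 90*o^3 - 136*o^2 + 43*o + 42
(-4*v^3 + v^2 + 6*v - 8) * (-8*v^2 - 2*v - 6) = 32*v^5 - 26*v^3 + 46*v^2 - 20*v + 48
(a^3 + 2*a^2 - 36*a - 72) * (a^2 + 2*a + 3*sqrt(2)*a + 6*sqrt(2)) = a^5 + 4*a^4 + 3*sqrt(2)*a^4 - 32*a^3 + 12*sqrt(2)*a^3 - 144*a^2 - 96*sqrt(2)*a^2 - 432*sqrt(2)*a - 144*a - 432*sqrt(2)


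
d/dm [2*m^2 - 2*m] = 4*m - 2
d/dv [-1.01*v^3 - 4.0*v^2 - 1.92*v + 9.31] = -3.03*v^2 - 8.0*v - 1.92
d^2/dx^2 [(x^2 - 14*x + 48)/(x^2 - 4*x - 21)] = 2*(-10*x^3 + 207*x^2 - 1458*x + 3393)/(x^6 - 12*x^5 - 15*x^4 + 440*x^3 + 315*x^2 - 5292*x - 9261)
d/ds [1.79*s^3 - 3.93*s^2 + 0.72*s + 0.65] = 5.37*s^2 - 7.86*s + 0.72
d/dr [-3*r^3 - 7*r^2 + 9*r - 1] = -9*r^2 - 14*r + 9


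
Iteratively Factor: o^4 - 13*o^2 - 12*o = (o - 4)*(o^3 + 4*o^2 + 3*o) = o*(o - 4)*(o^2 + 4*o + 3) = o*(o - 4)*(o + 3)*(o + 1)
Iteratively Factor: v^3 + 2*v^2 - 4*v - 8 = (v + 2)*(v^2 - 4) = (v + 2)^2*(v - 2)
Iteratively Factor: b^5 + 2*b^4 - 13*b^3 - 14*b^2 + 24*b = (b)*(b^4 + 2*b^3 - 13*b^2 - 14*b + 24) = b*(b + 4)*(b^3 - 2*b^2 - 5*b + 6) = b*(b - 1)*(b + 4)*(b^2 - b - 6) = b*(b - 3)*(b - 1)*(b + 4)*(b + 2)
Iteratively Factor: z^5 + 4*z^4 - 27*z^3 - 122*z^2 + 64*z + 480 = (z - 5)*(z^4 + 9*z^3 + 18*z^2 - 32*z - 96) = (z - 5)*(z + 4)*(z^3 + 5*z^2 - 2*z - 24) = (z - 5)*(z + 4)^2*(z^2 + z - 6) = (z - 5)*(z - 2)*(z + 4)^2*(z + 3)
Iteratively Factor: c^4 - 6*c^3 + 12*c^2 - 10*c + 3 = (c - 1)*(c^3 - 5*c^2 + 7*c - 3) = (c - 1)^2*(c^2 - 4*c + 3) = (c - 1)^3*(c - 3)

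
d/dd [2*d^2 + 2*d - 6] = 4*d + 2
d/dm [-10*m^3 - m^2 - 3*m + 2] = -30*m^2 - 2*m - 3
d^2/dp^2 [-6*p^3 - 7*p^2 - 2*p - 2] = -36*p - 14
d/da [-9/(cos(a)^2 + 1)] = -36*sin(2*a)/(cos(2*a) + 3)^2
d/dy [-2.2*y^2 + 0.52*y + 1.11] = 0.52 - 4.4*y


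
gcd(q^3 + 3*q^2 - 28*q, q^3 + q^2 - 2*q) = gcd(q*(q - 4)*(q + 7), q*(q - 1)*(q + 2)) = q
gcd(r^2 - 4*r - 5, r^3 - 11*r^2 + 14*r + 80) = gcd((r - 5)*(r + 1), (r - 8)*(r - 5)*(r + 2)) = r - 5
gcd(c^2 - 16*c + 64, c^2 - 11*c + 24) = c - 8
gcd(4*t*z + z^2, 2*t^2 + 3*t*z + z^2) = 1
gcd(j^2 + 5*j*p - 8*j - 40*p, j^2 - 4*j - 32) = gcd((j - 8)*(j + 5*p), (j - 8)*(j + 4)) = j - 8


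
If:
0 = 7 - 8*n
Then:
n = 7/8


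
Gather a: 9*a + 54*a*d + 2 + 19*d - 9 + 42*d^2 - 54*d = a*(54*d + 9) + 42*d^2 - 35*d - 7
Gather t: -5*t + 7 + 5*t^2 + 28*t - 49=5*t^2 + 23*t - 42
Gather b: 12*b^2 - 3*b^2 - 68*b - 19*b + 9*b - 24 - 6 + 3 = 9*b^2 - 78*b - 27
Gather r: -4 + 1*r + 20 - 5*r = 16 - 4*r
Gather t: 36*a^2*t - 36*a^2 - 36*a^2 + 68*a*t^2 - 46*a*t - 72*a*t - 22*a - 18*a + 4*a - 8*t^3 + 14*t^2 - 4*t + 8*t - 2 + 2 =-72*a^2 - 36*a - 8*t^3 + t^2*(68*a + 14) + t*(36*a^2 - 118*a + 4)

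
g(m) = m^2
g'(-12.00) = -24.00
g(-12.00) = 144.00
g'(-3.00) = -6.00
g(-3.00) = 9.00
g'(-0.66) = -1.32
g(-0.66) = 0.44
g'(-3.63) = -7.26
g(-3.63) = 13.18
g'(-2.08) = -4.16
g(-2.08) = 4.33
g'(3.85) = 7.70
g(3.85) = 14.82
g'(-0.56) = -1.12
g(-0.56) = 0.31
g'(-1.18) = -2.36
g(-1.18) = 1.39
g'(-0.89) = -1.78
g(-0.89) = 0.79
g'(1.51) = 3.02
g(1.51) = 2.28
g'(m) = 2*m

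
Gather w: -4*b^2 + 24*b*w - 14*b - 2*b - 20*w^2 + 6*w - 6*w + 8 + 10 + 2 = -4*b^2 + 24*b*w - 16*b - 20*w^2 + 20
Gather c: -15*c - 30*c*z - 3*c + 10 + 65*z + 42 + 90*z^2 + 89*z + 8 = c*(-30*z - 18) + 90*z^2 + 154*z + 60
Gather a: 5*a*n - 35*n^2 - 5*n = 5*a*n - 35*n^2 - 5*n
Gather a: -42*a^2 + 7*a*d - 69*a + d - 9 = -42*a^2 + a*(7*d - 69) + d - 9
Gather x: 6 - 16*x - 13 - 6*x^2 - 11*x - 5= -6*x^2 - 27*x - 12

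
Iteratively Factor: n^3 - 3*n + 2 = (n + 2)*(n^2 - 2*n + 1) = (n - 1)*(n + 2)*(n - 1)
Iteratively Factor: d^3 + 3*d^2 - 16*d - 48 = (d + 3)*(d^2 - 16) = (d + 3)*(d + 4)*(d - 4)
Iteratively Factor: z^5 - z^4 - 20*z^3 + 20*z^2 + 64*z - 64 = (z - 4)*(z^4 + 3*z^3 - 8*z^2 - 12*z + 16) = (z - 4)*(z - 2)*(z^3 + 5*z^2 + 2*z - 8) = (z - 4)*(z - 2)*(z - 1)*(z^2 + 6*z + 8) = (z - 4)*(z - 2)*(z - 1)*(z + 2)*(z + 4)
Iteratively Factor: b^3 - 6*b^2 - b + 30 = (b + 2)*(b^2 - 8*b + 15) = (b - 3)*(b + 2)*(b - 5)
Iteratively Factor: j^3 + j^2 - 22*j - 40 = (j - 5)*(j^2 + 6*j + 8) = (j - 5)*(j + 2)*(j + 4)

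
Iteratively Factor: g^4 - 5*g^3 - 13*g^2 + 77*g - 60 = (g - 3)*(g^3 - 2*g^2 - 19*g + 20) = (g - 3)*(g - 1)*(g^2 - g - 20) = (g - 3)*(g - 1)*(g + 4)*(g - 5)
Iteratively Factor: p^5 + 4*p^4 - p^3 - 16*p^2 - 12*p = (p + 1)*(p^4 + 3*p^3 - 4*p^2 - 12*p) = (p - 2)*(p + 1)*(p^3 + 5*p^2 + 6*p) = (p - 2)*(p + 1)*(p + 3)*(p^2 + 2*p) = p*(p - 2)*(p + 1)*(p + 3)*(p + 2)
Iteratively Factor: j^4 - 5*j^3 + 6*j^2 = (j - 2)*(j^3 - 3*j^2) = j*(j - 2)*(j^2 - 3*j) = j*(j - 3)*(j - 2)*(j)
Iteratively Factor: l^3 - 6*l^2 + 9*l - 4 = (l - 1)*(l^2 - 5*l + 4) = (l - 4)*(l - 1)*(l - 1)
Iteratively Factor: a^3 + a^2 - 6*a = (a - 2)*(a^2 + 3*a) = (a - 2)*(a + 3)*(a)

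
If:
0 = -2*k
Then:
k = 0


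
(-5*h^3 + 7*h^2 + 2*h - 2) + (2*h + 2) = -5*h^3 + 7*h^2 + 4*h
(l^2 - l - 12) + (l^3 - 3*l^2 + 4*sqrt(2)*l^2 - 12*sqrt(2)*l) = l^3 - 2*l^2 + 4*sqrt(2)*l^2 - 12*sqrt(2)*l - l - 12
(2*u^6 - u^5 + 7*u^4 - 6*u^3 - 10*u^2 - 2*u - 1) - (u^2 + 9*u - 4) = 2*u^6 - u^5 + 7*u^4 - 6*u^3 - 11*u^2 - 11*u + 3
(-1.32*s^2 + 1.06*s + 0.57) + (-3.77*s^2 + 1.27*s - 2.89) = -5.09*s^2 + 2.33*s - 2.32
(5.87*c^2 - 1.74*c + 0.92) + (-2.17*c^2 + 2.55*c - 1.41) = 3.7*c^2 + 0.81*c - 0.49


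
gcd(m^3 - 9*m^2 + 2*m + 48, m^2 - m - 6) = m^2 - m - 6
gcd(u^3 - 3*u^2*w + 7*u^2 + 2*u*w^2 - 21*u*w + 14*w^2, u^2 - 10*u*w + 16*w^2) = u - 2*w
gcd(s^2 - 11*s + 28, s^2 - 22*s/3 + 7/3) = s - 7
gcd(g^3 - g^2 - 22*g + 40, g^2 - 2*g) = g - 2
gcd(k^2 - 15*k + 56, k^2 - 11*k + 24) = k - 8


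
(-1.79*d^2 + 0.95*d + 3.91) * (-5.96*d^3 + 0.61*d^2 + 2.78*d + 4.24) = 10.6684*d^5 - 6.7539*d^4 - 27.7003*d^3 - 2.5635*d^2 + 14.8978*d + 16.5784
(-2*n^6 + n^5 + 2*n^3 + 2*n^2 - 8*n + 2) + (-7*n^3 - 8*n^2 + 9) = -2*n^6 + n^5 - 5*n^3 - 6*n^2 - 8*n + 11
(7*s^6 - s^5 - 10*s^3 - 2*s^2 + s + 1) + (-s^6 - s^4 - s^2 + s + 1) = 6*s^6 - s^5 - s^4 - 10*s^3 - 3*s^2 + 2*s + 2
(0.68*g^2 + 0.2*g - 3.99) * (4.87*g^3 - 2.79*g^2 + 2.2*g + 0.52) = 3.3116*g^5 - 0.9232*g^4 - 18.4933*g^3 + 11.9257*g^2 - 8.674*g - 2.0748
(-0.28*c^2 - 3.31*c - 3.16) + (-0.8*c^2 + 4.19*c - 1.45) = -1.08*c^2 + 0.88*c - 4.61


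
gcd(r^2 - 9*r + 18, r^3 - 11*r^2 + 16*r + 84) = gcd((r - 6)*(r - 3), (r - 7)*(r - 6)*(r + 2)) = r - 6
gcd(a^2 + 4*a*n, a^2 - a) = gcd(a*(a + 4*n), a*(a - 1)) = a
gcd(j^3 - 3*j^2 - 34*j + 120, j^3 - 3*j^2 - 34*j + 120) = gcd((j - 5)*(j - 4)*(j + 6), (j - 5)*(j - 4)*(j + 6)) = j^3 - 3*j^2 - 34*j + 120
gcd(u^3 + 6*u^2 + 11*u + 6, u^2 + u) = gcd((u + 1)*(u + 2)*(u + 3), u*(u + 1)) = u + 1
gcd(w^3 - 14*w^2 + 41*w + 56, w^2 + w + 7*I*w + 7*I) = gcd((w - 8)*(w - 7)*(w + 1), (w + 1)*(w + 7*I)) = w + 1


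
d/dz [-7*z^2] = -14*z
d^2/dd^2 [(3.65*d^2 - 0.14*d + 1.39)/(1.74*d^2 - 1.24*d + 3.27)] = (14.902752*d^3 - 99.356436*d^2 - 13.214952*d + 65.37971)/(5.268024*d^6 - 11.262672*d^5 + 37.727028*d^4 - 44.238736*d^3 + 70.900794*d^2 - 39.777588*d + 34.965783)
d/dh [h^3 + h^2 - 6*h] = 3*h^2 + 2*h - 6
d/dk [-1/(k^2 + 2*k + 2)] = 2*(k + 1)/(k^2 + 2*k + 2)^2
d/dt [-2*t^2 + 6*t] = 6 - 4*t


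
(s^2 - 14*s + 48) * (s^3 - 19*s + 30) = s^5 - 14*s^4 + 29*s^3 + 296*s^2 - 1332*s + 1440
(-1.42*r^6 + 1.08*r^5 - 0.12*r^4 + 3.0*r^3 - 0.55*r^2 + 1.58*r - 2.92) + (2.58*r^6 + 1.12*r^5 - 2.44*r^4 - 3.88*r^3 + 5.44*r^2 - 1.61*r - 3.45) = 1.16*r^6 + 2.2*r^5 - 2.56*r^4 - 0.88*r^3 + 4.89*r^2 - 0.03*r - 6.37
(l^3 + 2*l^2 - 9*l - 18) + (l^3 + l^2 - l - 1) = 2*l^3 + 3*l^2 - 10*l - 19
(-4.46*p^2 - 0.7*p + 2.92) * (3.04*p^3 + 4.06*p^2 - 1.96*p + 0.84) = -13.5584*p^5 - 20.2356*p^4 + 14.7764*p^3 + 9.4808*p^2 - 6.3112*p + 2.4528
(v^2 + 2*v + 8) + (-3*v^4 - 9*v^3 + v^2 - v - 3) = -3*v^4 - 9*v^3 + 2*v^2 + v + 5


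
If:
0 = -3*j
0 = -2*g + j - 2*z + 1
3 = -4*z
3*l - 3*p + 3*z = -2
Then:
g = 5/4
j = 0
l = p + 1/12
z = -3/4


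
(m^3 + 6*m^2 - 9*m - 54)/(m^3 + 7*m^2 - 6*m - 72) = (m + 3)/(m + 4)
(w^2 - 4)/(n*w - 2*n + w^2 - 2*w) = (w + 2)/(n + w)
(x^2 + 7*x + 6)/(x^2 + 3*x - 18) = (x + 1)/(x - 3)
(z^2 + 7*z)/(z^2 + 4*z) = (z + 7)/(z + 4)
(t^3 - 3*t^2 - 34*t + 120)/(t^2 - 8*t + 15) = (t^2 + 2*t - 24)/(t - 3)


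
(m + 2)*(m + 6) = m^2 + 8*m + 12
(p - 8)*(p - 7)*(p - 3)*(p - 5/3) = p^4 - 59*p^3/3 + 131*p^2 - 1009*p/3 + 280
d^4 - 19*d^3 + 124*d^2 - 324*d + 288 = (d - 8)*(d - 6)*(d - 3)*(d - 2)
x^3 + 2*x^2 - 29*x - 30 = (x - 5)*(x + 1)*(x + 6)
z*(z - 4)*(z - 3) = z^3 - 7*z^2 + 12*z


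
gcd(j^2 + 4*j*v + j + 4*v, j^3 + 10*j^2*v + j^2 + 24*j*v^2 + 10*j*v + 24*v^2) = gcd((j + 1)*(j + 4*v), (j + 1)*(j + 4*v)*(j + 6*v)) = j^2 + 4*j*v + j + 4*v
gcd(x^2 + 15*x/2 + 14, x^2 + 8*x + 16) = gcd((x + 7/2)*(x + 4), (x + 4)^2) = x + 4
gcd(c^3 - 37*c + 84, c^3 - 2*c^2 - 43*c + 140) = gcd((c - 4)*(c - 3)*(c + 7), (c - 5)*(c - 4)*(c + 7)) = c^2 + 3*c - 28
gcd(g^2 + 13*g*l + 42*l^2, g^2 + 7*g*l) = g + 7*l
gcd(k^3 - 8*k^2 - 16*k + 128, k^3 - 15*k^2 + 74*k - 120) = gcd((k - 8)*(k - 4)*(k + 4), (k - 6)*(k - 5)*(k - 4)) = k - 4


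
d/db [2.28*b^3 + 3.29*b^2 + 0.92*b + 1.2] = 6.84*b^2 + 6.58*b + 0.92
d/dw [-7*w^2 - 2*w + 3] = -14*w - 2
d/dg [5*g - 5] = 5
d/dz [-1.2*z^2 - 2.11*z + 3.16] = -2.4*z - 2.11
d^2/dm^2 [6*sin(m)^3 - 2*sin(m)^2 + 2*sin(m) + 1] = -54*sin(m)^3 + 8*sin(m)^2 + 34*sin(m) - 4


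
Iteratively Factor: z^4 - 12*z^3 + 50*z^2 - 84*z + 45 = (z - 1)*(z^3 - 11*z^2 + 39*z - 45) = (z - 3)*(z - 1)*(z^2 - 8*z + 15) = (z - 3)^2*(z - 1)*(z - 5)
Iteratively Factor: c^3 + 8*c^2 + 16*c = (c + 4)*(c^2 + 4*c) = c*(c + 4)*(c + 4)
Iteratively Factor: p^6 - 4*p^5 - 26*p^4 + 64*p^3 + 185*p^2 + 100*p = (p + 4)*(p^5 - 8*p^4 + 6*p^3 + 40*p^2 + 25*p) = p*(p + 4)*(p^4 - 8*p^3 + 6*p^2 + 40*p + 25) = p*(p + 1)*(p + 4)*(p^3 - 9*p^2 + 15*p + 25) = p*(p - 5)*(p + 1)*(p + 4)*(p^2 - 4*p - 5) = p*(p - 5)^2*(p + 1)*(p + 4)*(p + 1)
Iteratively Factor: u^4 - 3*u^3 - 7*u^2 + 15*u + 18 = (u - 3)*(u^3 - 7*u - 6) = (u - 3)*(u + 2)*(u^2 - 2*u - 3) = (u - 3)^2*(u + 2)*(u + 1)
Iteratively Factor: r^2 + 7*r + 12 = (r + 3)*(r + 4)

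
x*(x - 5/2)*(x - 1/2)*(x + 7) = x^4 + 4*x^3 - 79*x^2/4 + 35*x/4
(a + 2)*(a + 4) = a^2 + 6*a + 8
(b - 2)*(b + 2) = b^2 - 4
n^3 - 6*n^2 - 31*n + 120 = (n - 8)*(n - 3)*(n + 5)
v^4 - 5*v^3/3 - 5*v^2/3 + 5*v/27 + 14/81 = (v - 7/3)*(v - 1/3)*(v + 1/3)*(v + 2/3)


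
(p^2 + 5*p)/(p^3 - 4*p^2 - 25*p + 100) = p/(p^2 - 9*p + 20)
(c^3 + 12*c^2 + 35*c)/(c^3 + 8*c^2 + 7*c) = (c + 5)/(c + 1)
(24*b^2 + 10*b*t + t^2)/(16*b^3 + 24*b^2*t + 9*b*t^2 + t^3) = (6*b + t)/(4*b^2 + 5*b*t + t^2)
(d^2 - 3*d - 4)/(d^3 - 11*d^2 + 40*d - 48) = (d + 1)/(d^2 - 7*d + 12)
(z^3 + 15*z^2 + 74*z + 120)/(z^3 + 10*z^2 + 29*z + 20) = (z + 6)/(z + 1)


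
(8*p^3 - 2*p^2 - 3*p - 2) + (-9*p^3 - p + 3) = -p^3 - 2*p^2 - 4*p + 1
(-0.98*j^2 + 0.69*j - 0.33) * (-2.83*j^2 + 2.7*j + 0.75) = 2.7734*j^4 - 4.5987*j^3 + 2.0619*j^2 - 0.3735*j - 0.2475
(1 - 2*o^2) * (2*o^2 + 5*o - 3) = -4*o^4 - 10*o^3 + 8*o^2 + 5*o - 3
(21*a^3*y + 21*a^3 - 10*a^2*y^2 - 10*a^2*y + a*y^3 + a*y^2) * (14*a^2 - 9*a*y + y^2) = 294*a^5*y + 294*a^5 - 329*a^4*y^2 - 329*a^4*y + 125*a^3*y^3 + 125*a^3*y^2 - 19*a^2*y^4 - 19*a^2*y^3 + a*y^5 + a*y^4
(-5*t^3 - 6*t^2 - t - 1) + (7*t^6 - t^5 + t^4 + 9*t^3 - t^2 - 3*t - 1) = 7*t^6 - t^5 + t^4 + 4*t^3 - 7*t^2 - 4*t - 2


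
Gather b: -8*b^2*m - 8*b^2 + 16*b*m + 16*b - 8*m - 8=b^2*(-8*m - 8) + b*(16*m + 16) - 8*m - 8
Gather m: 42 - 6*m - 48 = -6*m - 6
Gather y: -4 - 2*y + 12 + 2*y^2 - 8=2*y^2 - 2*y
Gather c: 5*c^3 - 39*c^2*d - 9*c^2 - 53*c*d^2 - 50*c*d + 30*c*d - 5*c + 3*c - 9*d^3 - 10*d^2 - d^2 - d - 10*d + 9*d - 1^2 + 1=5*c^3 + c^2*(-39*d - 9) + c*(-53*d^2 - 20*d - 2) - 9*d^3 - 11*d^2 - 2*d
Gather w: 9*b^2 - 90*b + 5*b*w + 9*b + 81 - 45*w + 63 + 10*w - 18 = 9*b^2 - 81*b + w*(5*b - 35) + 126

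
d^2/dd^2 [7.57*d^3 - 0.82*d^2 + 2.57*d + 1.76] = 45.42*d - 1.64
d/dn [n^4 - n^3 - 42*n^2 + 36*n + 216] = 4*n^3 - 3*n^2 - 84*n + 36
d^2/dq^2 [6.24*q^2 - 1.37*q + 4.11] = 12.4800000000000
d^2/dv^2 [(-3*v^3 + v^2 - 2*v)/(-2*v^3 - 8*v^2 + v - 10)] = 2*(-52*v^6 + 42*v^5 - 270*v^4 + 27*v^3 - 90*v^2 + 420*v - 80)/(8*v^9 + 96*v^8 + 372*v^7 + 536*v^6 + 774*v^5 + 1824*v^4 + 119*v^3 + 2430*v^2 - 300*v + 1000)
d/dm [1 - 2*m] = -2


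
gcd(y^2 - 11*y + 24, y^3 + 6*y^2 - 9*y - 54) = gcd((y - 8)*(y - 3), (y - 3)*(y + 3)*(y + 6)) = y - 3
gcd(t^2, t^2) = t^2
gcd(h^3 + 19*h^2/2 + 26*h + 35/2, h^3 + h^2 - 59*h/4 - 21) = h + 7/2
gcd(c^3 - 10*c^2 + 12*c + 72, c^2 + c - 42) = c - 6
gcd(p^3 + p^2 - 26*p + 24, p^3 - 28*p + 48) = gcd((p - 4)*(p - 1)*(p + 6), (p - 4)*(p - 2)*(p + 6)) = p^2 + 2*p - 24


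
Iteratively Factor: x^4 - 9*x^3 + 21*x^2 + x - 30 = (x - 5)*(x^3 - 4*x^2 + x + 6) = (x - 5)*(x - 3)*(x^2 - x - 2) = (x - 5)*(x - 3)*(x + 1)*(x - 2)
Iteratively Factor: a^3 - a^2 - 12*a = (a + 3)*(a^2 - 4*a) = (a - 4)*(a + 3)*(a)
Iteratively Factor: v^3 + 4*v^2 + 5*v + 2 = (v + 2)*(v^2 + 2*v + 1) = (v + 1)*(v + 2)*(v + 1)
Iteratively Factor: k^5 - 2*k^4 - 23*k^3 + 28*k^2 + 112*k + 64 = (k + 4)*(k^4 - 6*k^3 + k^2 + 24*k + 16) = (k - 4)*(k + 4)*(k^3 - 2*k^2 - 7*k - 4) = (k - 4)^2*(k + 4)*(k^2 + 2*k + 1) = (k - 4)^2*(k + 1)*(k + 4)*(k + 1)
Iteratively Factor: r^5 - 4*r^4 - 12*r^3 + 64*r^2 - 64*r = (r)*(r^4 - 4*r^3 - 12*r^2 + 64*r - 64) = r*(r - 4)*(r^3 - 12*r + 16) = r*(r - 4)*(r - 2)*(r^2 + 2*r - 8) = r*(r - 4)*(r - 2)*(r + 4)*(r - 2)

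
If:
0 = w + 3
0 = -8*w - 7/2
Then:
No Solution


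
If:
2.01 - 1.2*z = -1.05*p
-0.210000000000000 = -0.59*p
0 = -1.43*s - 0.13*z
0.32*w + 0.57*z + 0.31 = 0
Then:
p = 0.36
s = -0.18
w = -4.51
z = 1.99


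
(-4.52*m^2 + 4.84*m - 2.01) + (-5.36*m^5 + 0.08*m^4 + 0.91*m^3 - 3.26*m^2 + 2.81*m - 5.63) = -5.36*m^5 + 0.08*m^4 + 0.91*m^3 - 7.78*m^2 + 7.65*m - 7.64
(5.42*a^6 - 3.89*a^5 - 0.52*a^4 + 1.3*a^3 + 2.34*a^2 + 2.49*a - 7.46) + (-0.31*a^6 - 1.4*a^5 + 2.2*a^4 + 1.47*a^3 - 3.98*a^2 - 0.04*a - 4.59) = 5.11*a^6 - 5.29*a^5 + 1.68*a^4 + 2.77*a^3 - 1.64*a^2 + 2.45*a - 12.05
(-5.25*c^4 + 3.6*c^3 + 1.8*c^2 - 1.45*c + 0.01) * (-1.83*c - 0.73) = 9.6075*c^5 - 2.7555*c^4 - 5.922*c^3 + 1.3395*c^2 + 1.0402*c - 0.0073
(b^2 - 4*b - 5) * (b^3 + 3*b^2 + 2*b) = b^5 - b^4 - 15*b^3 - 23*b^2 - 10*b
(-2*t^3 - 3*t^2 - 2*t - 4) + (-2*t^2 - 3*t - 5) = -2*t^3 - 5*t^2 - 5*t - 9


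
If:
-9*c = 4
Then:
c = -4/9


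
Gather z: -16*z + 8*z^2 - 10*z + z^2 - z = 9*z^2 - 27*z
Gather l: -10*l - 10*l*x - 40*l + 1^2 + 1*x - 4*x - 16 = l*(-10*x - 50) - 3*x - 15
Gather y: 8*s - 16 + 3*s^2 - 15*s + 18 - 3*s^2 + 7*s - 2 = 0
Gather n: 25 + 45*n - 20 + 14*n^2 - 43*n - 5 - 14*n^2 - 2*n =0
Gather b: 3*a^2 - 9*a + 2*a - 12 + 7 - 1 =3*a^2 - 7*a - 6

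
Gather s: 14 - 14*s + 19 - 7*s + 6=39 - 21*s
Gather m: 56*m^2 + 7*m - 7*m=56*m^2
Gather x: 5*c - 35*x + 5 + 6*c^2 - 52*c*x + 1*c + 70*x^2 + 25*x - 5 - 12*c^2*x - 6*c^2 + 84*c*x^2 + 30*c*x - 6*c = x^2*(84*c + 70) + x*(-12*c^2 - 22*c - 10)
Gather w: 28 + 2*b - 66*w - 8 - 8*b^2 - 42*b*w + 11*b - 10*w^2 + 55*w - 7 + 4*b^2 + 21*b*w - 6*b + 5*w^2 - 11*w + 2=-4*b^2 + 7*b - 5*w^2 + w*(-21*b - 22) + 15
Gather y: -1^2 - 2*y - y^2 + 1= -y^2 - 2*y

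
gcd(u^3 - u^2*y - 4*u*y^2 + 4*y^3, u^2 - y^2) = -u + y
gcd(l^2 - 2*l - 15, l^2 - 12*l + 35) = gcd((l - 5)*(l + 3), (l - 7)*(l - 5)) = l - 5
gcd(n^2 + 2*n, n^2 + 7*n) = n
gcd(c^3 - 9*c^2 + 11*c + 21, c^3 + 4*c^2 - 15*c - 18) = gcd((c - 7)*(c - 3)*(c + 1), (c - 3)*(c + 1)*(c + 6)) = c^2 - 2*c - 3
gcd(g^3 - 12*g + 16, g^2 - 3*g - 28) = g + 4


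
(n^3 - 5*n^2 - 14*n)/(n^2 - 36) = n*(n^2 - 5*n - 14)/(n^2 - 36)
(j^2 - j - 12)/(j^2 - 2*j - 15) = (j - 4)/(j - 5)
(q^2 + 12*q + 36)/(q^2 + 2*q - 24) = (q + 6)/(q - 4)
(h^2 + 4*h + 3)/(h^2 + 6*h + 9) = (h + 1)/(h + 3)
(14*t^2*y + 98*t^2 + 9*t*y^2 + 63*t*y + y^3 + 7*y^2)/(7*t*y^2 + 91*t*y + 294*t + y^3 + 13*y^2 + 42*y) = (2*t + y)/(y + 6)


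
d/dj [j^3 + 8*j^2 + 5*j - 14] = 3*j^2 + 16*j + 5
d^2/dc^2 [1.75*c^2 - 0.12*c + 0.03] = 3.50000000000000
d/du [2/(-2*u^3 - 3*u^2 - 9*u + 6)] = 6*(2*u^2 + 2*u + 3)/(2*u^3 + 3*u^2 + 9*u - 6)^2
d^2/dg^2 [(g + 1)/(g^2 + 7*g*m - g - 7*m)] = 2*((g + 1)*(2*g + 7*m - 1)^2 - (3*g + 7*m)*(g^2 + 7*g*m - g - 7*m))/(g^2 + 7*g*m - g - 7*m)^3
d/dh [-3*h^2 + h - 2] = 1 - 6*h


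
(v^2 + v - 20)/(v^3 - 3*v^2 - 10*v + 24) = (v + 5)/(v^2 + v - 6)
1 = 1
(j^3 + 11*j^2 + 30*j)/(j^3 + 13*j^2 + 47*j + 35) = j*(j + 6)/(j^2 + 8*j + 7)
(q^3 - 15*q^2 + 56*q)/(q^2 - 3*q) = (q^2 - 15*q + 56)/(q - 3)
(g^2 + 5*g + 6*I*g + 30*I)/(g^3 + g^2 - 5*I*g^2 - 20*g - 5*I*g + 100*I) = (g + 6*I)/(g^2 - g*(4 + 5*I) + 20*I)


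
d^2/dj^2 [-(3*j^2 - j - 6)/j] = 12/j^3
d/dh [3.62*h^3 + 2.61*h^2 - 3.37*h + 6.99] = 10.86*h^2 + 5.22*h - 3.37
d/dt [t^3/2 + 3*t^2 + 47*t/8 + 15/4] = 3*t^2/2 + 6*t + 47/8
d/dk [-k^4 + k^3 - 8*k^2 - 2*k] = -4*k^3 + 3*k^2 - 16*k - 2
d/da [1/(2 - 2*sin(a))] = cos(a)/(2*(sin(a) - 1)^2)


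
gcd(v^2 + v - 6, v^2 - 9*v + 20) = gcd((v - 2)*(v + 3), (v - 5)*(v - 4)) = 1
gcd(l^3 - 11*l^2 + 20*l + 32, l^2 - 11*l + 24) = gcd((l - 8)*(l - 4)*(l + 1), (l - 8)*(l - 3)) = l - 8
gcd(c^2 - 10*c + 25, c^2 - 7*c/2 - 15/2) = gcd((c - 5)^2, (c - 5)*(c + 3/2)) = c - 5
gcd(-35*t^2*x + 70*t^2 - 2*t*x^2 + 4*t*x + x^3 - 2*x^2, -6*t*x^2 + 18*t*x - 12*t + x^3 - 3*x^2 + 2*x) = x - 2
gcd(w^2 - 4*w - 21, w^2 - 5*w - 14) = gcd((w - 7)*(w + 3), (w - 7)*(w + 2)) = w - 7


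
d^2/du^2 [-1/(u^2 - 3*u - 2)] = 2*(-u^2 + 3*u + (2*u - 3)^2 + 2)/(-u^2 + 3*u + 2)^3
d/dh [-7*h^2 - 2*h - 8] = -14*h - 2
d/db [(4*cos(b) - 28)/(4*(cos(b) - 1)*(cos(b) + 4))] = (cos(b)^2 - 14*cos(b) - 17)*sin(b)/((cos(b) - 1)^2*(cos(b) + 4)^2)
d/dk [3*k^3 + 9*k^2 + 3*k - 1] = 9*k^2 + 18*k + 3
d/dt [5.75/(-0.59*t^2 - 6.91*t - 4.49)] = (6.785*t + 39.7325)/(0.59*t^2 + 6.91*t + 4.49)^2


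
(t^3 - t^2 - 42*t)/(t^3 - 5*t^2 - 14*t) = (t + 6)/(t + 2)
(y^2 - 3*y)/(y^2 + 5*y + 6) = y*(y - 3)/(y^2 + 5*y + 6)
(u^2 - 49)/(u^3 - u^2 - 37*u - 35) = (u + 7)/(u^2 + 6*u + 5)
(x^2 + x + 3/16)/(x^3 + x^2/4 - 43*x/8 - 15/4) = (4*x + 1)/(2*(2*x^2 - x - 10))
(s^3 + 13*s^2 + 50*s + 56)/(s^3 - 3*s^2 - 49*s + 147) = (s^2 + 6*s + 8)/(s^2 - 10*s + 21)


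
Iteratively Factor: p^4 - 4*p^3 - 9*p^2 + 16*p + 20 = (p - 2)*(p^3 - 2*p^2 - 13*p - 10) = (p - 5)*(p - 2)*(p^2 + 3*p + 2) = (p - 5)*(p - 2)*(p + 1)*(p + 2)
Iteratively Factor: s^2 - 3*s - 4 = (s + 1)*(s - 4)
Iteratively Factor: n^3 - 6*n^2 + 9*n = (n)*(n^2 - 6*n + 9) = n*(n - 3)*(n - 3)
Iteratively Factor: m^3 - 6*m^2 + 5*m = (m - 1)*(m^2 - 5*m) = m*(m - 1)*(m - 5)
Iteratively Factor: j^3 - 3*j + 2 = (j - 1)*(j^2 + j - 2) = (j - 1)*(j + 2)*(j - 1)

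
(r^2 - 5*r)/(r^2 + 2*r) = (r - 5)/(r + 2)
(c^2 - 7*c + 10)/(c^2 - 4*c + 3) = (c^2 - 7*c + 10)/(c^2 - 4*c + 3)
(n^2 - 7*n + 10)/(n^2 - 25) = (n - 2)/(n + 5)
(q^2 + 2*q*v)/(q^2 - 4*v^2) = q/(q - 2*v)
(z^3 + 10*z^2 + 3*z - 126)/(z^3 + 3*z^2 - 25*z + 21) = (z + 6)/(z - 1)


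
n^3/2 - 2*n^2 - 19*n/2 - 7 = (n/2 + 1/2)*(n - 7)*(n + 2)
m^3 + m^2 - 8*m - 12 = (m - 3)*(m + 2)^2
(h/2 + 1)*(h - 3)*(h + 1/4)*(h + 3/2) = h^4/2 + 3*h^3/8 - 59*h^2/16 - 87*h/16 - 9/8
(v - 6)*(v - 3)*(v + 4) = v^3 - 5*v^2 - 18*v + 72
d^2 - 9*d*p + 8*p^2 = (d - 8*p)*(d - p)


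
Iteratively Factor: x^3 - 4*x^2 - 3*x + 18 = (x - 3)*(x^2 - x - 6) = (x - 3)^2*(x + 2)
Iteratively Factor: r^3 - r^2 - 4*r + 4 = (r - 2)*(r^2 + r - 2) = (r - 2)*(r + 2)*(r - 1)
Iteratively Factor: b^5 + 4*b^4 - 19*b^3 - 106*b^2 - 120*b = (b + 2)*(b^4 + 2*b^3 - 23*b^2 - 60*b) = (b - 5)*(b + 2)*(b^3 + 7*b^2 + 12*b) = (b - 5)*(b + 2)*(b + 3)*(b^2 + 4*b) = (b - 5)*(b + 2)*(b + 3)*(b + 4)*(b)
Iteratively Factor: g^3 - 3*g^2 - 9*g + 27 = (g - 3)*(g^2 - 9) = (g - 3)*(g + 3)*(g - 3)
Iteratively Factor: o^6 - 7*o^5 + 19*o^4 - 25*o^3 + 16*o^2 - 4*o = (o - 1)*(o^5 - 6*o^4 + 13*o^3 - 12*o^2 + 4*o) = (o - 1)^2*(o^4 - 5*o^3 + 8*o^2 - 4*o) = (o - 2)*(o - 1)^2*(o^3 - 3*o^2 + 2*o) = o*(o - 2)*(o - 1)^2*(o^2 - 3*o + 2) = o*(o - 2)^2*(o - 1)^2*(o - 1)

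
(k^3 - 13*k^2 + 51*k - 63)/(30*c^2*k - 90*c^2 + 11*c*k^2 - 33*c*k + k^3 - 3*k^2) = (k^2 - 10*k + 21)/(30*c^2 + 11*c*k + k^2)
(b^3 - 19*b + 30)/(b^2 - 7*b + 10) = (b^2 + 2*b - 15)/(b - 5)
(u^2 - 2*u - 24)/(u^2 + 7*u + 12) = (u - 6)/(u + 3)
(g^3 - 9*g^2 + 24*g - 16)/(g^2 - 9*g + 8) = (g^2 - 8*g + 16)/(g - 8)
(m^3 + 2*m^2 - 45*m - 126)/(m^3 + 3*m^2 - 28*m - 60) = (m^2 - 4*m - 21)/(m^2 - 3*m - 10)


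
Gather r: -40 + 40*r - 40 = 40*r - 80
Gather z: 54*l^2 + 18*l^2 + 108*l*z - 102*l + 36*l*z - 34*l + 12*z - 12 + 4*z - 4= 72*l^2 - 136*l + z*(144*l + 16) - 16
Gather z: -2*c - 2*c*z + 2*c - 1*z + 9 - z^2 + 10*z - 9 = -z^2 + z*(9 - 2*c)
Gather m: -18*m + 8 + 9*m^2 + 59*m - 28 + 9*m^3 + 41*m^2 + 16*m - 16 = 9*m^3 + 50*m^2 + 57*m - 36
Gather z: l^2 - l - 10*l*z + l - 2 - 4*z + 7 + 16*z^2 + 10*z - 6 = l^2 + 16*z^2 + z*(6 - 10*l) - 1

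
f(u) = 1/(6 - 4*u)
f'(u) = 4/(6 - 4*u)^2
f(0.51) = 0.25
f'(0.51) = 0.26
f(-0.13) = 0.15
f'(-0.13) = 0.09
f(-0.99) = 0.10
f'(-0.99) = 0.04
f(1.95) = -0.56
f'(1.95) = 1.23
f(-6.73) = 0.03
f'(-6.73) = 0.00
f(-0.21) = 0.15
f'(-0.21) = 0.09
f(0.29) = 0.21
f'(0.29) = 0.17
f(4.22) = -0.09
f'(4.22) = 0.03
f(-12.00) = 0.02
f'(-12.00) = 0.00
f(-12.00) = 0.02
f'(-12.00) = 0.00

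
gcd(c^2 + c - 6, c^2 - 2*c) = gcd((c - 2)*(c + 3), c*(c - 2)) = c - 2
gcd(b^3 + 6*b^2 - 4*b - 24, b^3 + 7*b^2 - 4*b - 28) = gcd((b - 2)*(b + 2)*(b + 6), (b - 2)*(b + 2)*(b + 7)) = b^2 - 4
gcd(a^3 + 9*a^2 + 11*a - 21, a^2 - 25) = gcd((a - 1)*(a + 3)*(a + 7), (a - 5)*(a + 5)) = 1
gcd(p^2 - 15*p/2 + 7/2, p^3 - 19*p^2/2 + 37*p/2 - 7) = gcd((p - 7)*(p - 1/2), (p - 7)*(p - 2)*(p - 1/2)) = p^2 - 15*p/2 + 7/2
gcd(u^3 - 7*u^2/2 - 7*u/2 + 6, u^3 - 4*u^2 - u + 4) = u^2 - 5*u + 4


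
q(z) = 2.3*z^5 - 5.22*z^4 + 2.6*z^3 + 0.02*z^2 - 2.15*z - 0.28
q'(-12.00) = 275665.21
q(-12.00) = -685019.92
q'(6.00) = 10672.81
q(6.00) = 11668.82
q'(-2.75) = 1148.67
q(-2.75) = -708.56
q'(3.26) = 656.35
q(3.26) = 340.29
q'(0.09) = -2.10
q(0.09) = -0.47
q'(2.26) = 96.77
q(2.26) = 24.40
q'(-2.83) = 1271.09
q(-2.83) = -805.29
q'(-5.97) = 19326.52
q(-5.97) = -24612.91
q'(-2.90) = 1385.95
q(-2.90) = -898.25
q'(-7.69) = 50170.52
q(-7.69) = -81272.50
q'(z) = 11.5*z^4 - 20.88*z^3 + 7.8*z^2 + 0.04*z - 2.15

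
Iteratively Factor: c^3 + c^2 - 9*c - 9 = (c + 1)*(c^2 - 9) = (c + 1)*(c + 3)*(c - 3)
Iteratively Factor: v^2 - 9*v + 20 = (v - 5)*(v - 4)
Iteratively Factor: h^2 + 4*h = (h)*(h + 4)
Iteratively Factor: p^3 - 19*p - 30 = (p - 5)*(p^2 + 5*p + 6) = (p - 5)*(p + 3)*(p + 2)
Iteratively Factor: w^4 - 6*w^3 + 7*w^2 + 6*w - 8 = (w - 1)*(w^3 - 5*w^2 + 2*w + 8) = (w - 2)*(w - 1)*(w^2 - 3*w - 4) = (w - 4)*(w - 2)*(w - 1)*(w + 1)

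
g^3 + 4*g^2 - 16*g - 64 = (g - 4)*(g + 4)^2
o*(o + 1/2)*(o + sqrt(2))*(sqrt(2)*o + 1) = sqrt(2)*o^4 + sqrt(2)*o^3/2 + 3*o^3 + sqrt(2)*o^2 + 3*o^2/2 + sqrt(2)*o/2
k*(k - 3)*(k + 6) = k^3 + 3*k^2 - 18*k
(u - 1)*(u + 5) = u^2 + 4*u - 5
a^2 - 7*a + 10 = (a - 5)*(a - 2)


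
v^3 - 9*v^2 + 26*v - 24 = (v - 4)*(v - 3)*(v - 2)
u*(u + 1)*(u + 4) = u^3 + 5*u^2 + 4*u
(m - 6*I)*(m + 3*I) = m^2 - 3*I*m + 18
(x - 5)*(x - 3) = x^2 - 8*x + 15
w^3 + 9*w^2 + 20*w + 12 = (w + 1)*(w + 2)*(w + 6)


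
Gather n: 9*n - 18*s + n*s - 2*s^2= n*(s + 9) - 2*s^2 - 18*s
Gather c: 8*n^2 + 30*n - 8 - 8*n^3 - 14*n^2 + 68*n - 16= -8*n^3 - 6*n^2 + 98*n - 24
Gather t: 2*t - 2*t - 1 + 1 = 0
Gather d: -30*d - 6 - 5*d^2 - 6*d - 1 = -5*d^2 - 36*d - 7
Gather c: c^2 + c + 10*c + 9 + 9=c^2 + 11*c + 18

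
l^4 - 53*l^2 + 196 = (l - 7)*(l - 2)*(l + 2)*(l + 7)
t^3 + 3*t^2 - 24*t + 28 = (t - 2)^2*(t + 7)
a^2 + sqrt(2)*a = a*(a + sqrt(2))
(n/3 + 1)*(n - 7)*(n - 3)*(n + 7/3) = n^4/3 - 14*n^3/9 - 76*n^2/9 + 14*n + 49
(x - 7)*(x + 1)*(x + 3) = x^3 - 3*x^2 - 25*x - 21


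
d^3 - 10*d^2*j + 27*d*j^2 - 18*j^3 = (d - 6*j)*(d - 3*j)*(d - j)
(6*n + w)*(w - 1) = 6*n*w - 6*n + w^2 - w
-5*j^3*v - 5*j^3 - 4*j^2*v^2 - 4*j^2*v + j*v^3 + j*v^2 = (-5*j + v)*(j + v)*(j*v + j)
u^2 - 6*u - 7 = (u - 7)*(u + 1)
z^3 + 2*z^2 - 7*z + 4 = (z - 1)^2*(z + 4)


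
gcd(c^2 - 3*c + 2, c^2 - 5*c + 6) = c - 2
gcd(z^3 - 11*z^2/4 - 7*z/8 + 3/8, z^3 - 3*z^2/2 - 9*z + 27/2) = z - 3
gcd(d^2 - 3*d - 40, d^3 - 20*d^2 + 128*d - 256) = d - 8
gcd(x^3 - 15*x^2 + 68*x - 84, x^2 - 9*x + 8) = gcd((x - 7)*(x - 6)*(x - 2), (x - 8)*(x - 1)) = 1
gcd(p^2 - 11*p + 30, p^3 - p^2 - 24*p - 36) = p - 6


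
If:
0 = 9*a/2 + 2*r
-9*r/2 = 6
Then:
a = 16/27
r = -4/3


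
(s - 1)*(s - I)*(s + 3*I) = s^3 - s^2 + 2*I*s^2 + 3*s - 2*I*s - 3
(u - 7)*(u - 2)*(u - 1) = u^3 - 10*u^2 + 23*u - 14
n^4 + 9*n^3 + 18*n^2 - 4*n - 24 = (n - 1)*(n + 2)^2*(n + 6)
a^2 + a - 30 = (a - 5)*(a + 6)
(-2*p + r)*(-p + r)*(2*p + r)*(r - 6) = 4*p^3*r - 24*p^3 - 4*p^2*r^2 + 24*p^2*r - p*r^3 + 6*p*r^2 + r^4 - 6*r^3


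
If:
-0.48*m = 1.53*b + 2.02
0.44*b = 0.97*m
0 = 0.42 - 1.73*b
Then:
No Solution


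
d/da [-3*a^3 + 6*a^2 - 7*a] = -9*a^2 + 12*a - 7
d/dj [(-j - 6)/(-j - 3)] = -3/(j + 3)^2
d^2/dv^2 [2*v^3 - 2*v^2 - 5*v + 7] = 12*v - 4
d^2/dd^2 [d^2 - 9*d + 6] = 2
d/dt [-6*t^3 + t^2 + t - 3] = -18*t^2 + 2*t + 1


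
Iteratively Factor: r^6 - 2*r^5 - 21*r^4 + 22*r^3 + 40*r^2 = (r)*(r^5 - 2*r^4 - 21*r^3 + 22*r^2 + 40*r) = r^2*(r^4 - 2*r^3 - 21*r^2 + 22*r + 40) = r^2*(r + 4)*(r^3 - 6*r^2 + 3*r + 10) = r^2*(r - 2)*(r + 4)*(r^2 - 4*r - 5) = r^2*(r - 2)*(r + 1)*(r + 4)*(r - 5)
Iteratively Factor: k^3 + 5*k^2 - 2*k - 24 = (k - 2)*(k^2 + 7*k + 12) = (k - 2)*(k + 4)*(k + 3)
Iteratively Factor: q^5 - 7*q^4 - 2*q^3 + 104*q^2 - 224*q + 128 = (q - 2)*(q^4 - 5*q^3 - 12*q^2 + 80*q - 64) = (q - 4)*(q - 2)*(q^3 - q^2 - 16*q + 16) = (q - 4)*(q - 2)*(q + 4)*(q^2 - 5*q + 4) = (q - 4)^2*(q - 2)*(q + 4)*(q - 1)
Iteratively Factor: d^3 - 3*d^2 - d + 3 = (d + 1)*(d^2 - 4*d + 3) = (d - 1)*(d + 1)*(d - 3)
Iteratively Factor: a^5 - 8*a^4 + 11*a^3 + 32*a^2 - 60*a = (a)*(a^4 - 8*a^3 + 11*a^2 + 32*a - 60) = a*(a - 5)*(a^3 - 3*a^2 - 4*a + 12) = a*(a - 5)*(a - 2)*(a^2 - a - 6) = a*(a - 5)*(a - 3)*(a - 2)*(a + 2)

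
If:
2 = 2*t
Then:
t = 1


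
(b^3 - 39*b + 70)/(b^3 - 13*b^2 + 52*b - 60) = (b + 7)/(b - 6)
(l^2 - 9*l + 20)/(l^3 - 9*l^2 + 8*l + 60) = (l - 4)/(l^2 - 4*l - 12)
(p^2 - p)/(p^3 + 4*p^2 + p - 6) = p/(p^2 + 5*p + 6)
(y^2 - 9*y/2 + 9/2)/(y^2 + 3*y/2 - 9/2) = (y - 3)/(y + 3)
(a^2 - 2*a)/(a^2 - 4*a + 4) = a/(a - 2)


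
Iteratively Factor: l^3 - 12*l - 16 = (l + 2)*(l^2 - 2*l - 8) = (l - 4)*(l + 2)*(l + 2)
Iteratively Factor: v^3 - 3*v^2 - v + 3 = (v + 1)*(v^2 - 4*v + 3) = (v - 1)*(v + 1)*(v - 3)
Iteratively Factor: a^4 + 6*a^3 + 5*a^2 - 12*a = (a - 1)*(a^3 + 7*a^2 + 12*a) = (a - 1)*(a + 4)*(a^2 + 3*a) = a*(a - 1)*(a + 4)*(a + 3)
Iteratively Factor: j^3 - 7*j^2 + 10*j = (j - 5)*(j^2 - 2*j) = j*(j - 5)*(j - 2)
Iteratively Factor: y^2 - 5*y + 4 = (y - 1)*(y - 4)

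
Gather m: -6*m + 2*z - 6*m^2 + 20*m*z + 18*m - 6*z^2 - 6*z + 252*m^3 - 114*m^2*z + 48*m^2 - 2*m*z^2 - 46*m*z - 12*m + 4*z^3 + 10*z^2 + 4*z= 252*m^3 + m^2*(42 - 114*z) + m*(-2*z^2 - 26*z) + 4*z^3 + 4*z^2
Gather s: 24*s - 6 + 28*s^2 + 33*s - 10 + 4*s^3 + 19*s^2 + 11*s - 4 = 4*s^3 + 47*s^2 + 68*s - 20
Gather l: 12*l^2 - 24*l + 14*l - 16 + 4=12*l^2 - 10*l - 12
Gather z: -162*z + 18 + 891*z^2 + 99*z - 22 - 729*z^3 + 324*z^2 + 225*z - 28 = -729*z^3 + 1215*z^2 + 162*z - 32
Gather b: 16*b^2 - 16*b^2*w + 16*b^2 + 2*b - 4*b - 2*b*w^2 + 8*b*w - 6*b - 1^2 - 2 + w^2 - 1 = b^2*(32 - 16*w) + b*(-2*w^2 + 8*w - 8) + w^2 - 4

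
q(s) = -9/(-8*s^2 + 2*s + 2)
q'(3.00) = -0.10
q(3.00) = 0.14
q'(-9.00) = 0.00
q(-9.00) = 0.01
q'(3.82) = -0.05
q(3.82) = 0.08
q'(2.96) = -0.11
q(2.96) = 0.14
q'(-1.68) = 0.45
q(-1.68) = 0.38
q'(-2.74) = 0.10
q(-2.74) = 0.14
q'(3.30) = -0.07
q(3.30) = 0.11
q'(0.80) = -42.07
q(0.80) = 5.92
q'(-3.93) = 0.03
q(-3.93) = 0.07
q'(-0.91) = 3.59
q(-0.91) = 1.40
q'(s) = -9*(16*s - 2)/(-8*s^2 + 2*s + 2)^2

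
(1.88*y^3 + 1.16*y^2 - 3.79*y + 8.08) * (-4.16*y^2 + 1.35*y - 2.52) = -7.8208*y^5 - 2.2876*y^4 + 12.5948*y^3 - 41.6525*y^2 + 20.4588*y - 20.3616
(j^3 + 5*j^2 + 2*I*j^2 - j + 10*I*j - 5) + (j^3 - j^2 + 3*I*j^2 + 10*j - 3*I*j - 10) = 2*j^3 + 4*j^2 + 5*I*j^2 + 9*j + 7*I*j - 15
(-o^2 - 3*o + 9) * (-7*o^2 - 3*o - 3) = 7*o^4 + 24*o^3 - 51*o^2 - 18*o - 27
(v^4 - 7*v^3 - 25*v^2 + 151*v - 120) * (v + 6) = v^5 - v^4 - 67*v^3 + v^2 + 786*v - 720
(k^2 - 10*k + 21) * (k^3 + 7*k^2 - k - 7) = k^5 - 3*k^4 - 50*k^3 + 150*k^2 + 49*k - 147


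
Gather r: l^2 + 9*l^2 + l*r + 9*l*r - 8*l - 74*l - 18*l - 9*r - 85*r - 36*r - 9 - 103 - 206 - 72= 10*l^2 - 100*l + r*(10*l - 130) - 390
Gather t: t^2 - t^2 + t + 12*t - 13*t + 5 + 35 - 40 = 0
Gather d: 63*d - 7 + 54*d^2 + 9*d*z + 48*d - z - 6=54*d^2 + d*(9*z + 111) - z - 13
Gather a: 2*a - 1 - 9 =2*a - 10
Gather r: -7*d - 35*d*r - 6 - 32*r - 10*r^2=-7*d - 10*r^2 + r*(-35*d - 32) - 6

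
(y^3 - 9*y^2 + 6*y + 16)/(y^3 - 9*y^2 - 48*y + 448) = (y^2 - y - 2)/(y^2 - y - 56)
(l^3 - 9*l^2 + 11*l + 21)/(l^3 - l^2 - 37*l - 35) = (l - 3)/(l + 5)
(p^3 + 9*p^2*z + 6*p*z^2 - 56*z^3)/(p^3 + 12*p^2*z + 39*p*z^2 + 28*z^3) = (p - 2*z)/(p + z)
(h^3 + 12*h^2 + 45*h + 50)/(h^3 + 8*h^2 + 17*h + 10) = (h + 5)/(h + 1)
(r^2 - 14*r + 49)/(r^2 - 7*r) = (r - 7)/r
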